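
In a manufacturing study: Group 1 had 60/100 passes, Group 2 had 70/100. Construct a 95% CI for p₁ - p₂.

p̂₁ = 0.6, p̂₂ = 0.7. Difference = -0.1. CI = (-0.231, 0.031)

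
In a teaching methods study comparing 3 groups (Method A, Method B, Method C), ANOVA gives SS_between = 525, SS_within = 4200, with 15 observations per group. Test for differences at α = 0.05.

df_between = 2, df_within = 42. F = MS_between/MS_within = 262.5/100.0 = 2.625. F_crit ≈ 3.22. Fail to reject H₀.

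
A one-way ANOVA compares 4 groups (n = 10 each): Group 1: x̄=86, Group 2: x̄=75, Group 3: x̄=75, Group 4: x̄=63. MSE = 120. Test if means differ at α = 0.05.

Grand mean = 74.75. SS_between = 2647.5, MS_between = 882.5. F = 7.354, F_crit ≈ 2.866. Reject H₀.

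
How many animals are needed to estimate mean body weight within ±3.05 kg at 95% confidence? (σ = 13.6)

n = (z*σ/E)² = (1.96×13.6/3.05)² = 76.4 → n = 77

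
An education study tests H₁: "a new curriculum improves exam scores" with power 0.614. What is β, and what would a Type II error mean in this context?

β = 1 - power = 1 - 0.614 = 0.386. A Type II error is failing to reject H₀ when H₀ is false (false negative) — here, failing to conclude that a new curriculum improves exam scores when in fact it is true. Consequence: keeping the old curriculum when the new one would have helped students.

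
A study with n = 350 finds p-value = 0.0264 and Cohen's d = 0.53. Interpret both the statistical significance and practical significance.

Statistically significant (p = 0.0264 < 0.05). Cohen's d = 0.53 indicates a medium effect size. Both statistical and practical significance should be considered.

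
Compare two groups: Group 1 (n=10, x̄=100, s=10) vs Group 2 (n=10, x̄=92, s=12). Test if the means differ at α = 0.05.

Pooled sp = 11.05. t = 1.62, df = 18. Critical t = ±2.101. Fail to reject H₀.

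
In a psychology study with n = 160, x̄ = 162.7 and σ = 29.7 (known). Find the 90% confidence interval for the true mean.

CI = x̄ ± z*(σ/√n) = 162.7 ± 1.645(29.7/√160) = 162.7 ± 3.86 = (158.84, 166.56)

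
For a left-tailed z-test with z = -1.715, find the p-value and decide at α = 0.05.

p = P(Z < -1.715) = Φ(-1.715) ≈ 0.0432. Since p < 0.05, reject H₀ (significant) at α = 0.05.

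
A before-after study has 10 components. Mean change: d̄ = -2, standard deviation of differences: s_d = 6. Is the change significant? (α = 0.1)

t = d̄/(s_d/√n) = -2/(6/√10) = -1.054. df = 9, critical t = ±1.833. Fail to reject H₀.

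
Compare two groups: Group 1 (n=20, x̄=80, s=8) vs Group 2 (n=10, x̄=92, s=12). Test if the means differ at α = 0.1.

Pooled sp = 9.47. t = -3.271, df = 28. Critical t = ±1.701. Reject H₀.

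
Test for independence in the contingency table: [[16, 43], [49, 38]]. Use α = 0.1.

χ² = 12.139. df = 1, critical = 2.706. Reject H₀. Variables are dependent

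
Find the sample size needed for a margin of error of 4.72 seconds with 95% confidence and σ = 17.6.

n = (z*σ/E)² = (1.96×17.6/4.72)² = 53.4 → n = 54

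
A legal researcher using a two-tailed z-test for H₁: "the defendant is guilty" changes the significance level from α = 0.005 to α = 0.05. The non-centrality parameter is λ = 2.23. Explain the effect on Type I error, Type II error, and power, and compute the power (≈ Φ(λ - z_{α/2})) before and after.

Increasing α from 0.005 to 0.05:
• Type I error rate increases (α is the Type I rate by definition).
• Critical value moves from z_{α/2} = 2.807 to 1.96, so power = Φ(λ - z_{α/2}) goes from Φ(2.23 - 2.807) = 0.282 to Φ(2.23 - 1.96) = 0.606.
• Type II error rate β = 1 - power therefore decreases (0.718 → 0.394).
Appropriate when false negatives are costly — here, acquitting a guilty person.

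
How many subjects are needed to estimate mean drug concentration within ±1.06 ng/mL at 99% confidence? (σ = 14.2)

n = (z*σ/E)² = (2.576×14.2/1.06)² = 1190.8 → n = 1191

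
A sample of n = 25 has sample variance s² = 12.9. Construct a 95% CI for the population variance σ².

df = 24. χ²_{0.025} = 39.364, χ²_{0.975} = 12.401. CI for σ² = ((n-1)s²/χ²_{α/2}, (n-1)s²/χ²_{1-α/2}) = (24·12.9/39.364, 24·12.9/12.401) = (7.87, 24.97)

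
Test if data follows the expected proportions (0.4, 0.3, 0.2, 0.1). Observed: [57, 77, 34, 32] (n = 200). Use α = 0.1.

Expected: [80.0, 60.0, 40.0, 20.0]. χ² = 19.529. df = 3, critical = 6.251. Reject H₀.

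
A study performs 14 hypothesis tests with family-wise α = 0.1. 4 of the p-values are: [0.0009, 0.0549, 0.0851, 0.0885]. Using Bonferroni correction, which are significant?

Bonferroni α = 0.1/14 = 0.00714. Significant p-values: [0.0009]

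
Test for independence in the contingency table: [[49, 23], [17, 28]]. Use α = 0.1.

χ² = 10.324. df = 1, critical = 2.706. Reject H₀. Variables are dependent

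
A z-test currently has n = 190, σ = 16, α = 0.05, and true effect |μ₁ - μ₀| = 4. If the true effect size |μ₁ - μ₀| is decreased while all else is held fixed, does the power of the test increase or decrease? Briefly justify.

Power decreases: a smaller true effect decreases the non-centrality λ = |μ₁ - μ₀|/(σ/√n).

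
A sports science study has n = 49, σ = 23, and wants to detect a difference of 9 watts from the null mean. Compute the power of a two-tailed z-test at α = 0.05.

SE = σ/√n = 23/√49 = 3.286. Non-centrality λ = d/SE = 9/3.286 = 2.739. Power ≈ Φ(λ - z_{α/2}) = Φ(2.739 - 1.96) = Φ(0.779) = 0.782.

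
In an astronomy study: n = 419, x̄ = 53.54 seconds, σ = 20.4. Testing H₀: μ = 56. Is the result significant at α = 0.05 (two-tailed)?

z = (53.54 - 56)/(20.4/√419) = -2.468. Since |z| > 1.96, significant at α = 0.05.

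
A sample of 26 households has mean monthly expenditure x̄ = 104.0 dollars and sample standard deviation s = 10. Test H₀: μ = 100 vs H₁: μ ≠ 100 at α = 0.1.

t = (x̄ - μ₀)/(s/√n) = (104.0 - 100)/(10/√26) = 2.04. df = 25, critical t = ±1.708. Reject H₀.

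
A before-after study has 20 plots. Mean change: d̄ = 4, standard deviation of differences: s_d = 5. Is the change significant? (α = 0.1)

t = d̄/(s_d/√n) = 4/(5/√20) = 3.578. df = 19, critical t = ±1.729. Reject H₀.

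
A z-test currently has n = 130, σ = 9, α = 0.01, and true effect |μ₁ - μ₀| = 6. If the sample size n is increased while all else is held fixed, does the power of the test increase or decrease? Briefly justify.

Power increases: a larger n shrinks the standard error σ/√n, moving the sampling distribution under H₁ further from the critical value.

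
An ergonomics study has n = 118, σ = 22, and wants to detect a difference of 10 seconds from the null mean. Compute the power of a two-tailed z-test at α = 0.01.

SE = σ/√n = 22/√118 = 2.025. Non-centrality λ = d/SE = 10/2.025 = 4.938. Power ≈ Φ(λ - z_{α/2}) = Φ(4.938 - 2.576) = Φ(2.362) = 0.991.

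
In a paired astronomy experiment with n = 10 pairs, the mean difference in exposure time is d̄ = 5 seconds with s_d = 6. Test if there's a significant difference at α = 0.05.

t = d̄/(s_d/√n) = 5/(6/√10) = 2.635. df = 9, critical t = ±2.262. Reject H₀.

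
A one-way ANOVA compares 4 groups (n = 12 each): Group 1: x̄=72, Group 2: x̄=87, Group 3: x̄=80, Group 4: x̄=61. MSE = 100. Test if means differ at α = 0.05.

Grand mean = 75.0. SS_between = 4488.0, MS_between = 1496.0. F = 14.96, F_crit ≈ 2.816. Reject H₀.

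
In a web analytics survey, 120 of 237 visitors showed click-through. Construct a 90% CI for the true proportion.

p̂ = 0.506. CI = p̂ ± z*√(p̂(1-p̂)/n) = (0.453, 0.56)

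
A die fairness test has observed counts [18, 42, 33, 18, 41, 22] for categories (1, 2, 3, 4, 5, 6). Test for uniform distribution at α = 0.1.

Expected = 29 each. χ² = Σ(O-E)²/E = 21.379. df = 5, critical value = 9.236. Reject H₀.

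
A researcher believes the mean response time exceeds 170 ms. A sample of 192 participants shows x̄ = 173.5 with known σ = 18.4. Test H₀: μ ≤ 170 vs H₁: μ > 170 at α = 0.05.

z = 2.636. Critical value: 1.645. Reject H₀.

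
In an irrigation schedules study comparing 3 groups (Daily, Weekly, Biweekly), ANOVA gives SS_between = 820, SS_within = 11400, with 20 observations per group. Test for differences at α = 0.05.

df_between = 2, df_within = 57. F = MS_between/MS_within = 410.0/200.0 = 2.05. F_crit ≈ 3.159. Fail to reject H₀.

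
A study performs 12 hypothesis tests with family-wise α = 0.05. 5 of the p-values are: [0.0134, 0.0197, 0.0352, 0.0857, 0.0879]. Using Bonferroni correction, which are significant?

Bonferroni α = 0.05/12 = 0.00417. None of the given p-values are significant.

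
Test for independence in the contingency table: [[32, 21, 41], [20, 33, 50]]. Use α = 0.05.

χ² = 5.927. df = 2, critical = 5.991. Fail to reject H₀. No evidence of dependence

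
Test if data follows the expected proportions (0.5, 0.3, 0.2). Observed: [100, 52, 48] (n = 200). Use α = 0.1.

Expected: [100.0, 60.0, 40.0]. χ² = 2.667. df = 2, critical = 4.605. Fail to reject H₀.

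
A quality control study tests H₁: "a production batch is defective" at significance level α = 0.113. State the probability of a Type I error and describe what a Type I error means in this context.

P(Type I error) = α = 0.113. A Type I error is rejecting H₀ when H₀ is actually true (false positive) — here, concluding that a production batch is defective when in fact this is not the case. Consequence: scrapping a good batch — wasted material and cost for no reason.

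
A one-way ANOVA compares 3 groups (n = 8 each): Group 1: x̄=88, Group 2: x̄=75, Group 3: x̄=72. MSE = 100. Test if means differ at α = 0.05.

Grand mean = 78.33. SS_between = 1157.33, MS_between = 578.67. F = 5.787, F_crit ≈ 3.467. Reject H₀.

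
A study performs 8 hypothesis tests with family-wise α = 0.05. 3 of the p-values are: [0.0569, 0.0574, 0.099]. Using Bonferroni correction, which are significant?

Bonferroni α = 0.05/8 = 0.00625. None of the given p-values are significant.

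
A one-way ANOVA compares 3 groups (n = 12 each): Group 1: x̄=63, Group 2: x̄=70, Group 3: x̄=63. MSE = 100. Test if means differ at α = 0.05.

Grand mean = 65.33. SS_between = 392.0, MS_between = 196.0. F = 1.96, F_crit ≈ 3.285. Fail to reject H₀.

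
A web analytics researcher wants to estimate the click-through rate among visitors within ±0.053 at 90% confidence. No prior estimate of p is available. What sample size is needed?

Conservative approach: use p = 0.5 (maximizes p(1-p) = 0.25). n = z²(0.25)/E² = 1.645²×0.25/0.053² = 240.8 → n = 241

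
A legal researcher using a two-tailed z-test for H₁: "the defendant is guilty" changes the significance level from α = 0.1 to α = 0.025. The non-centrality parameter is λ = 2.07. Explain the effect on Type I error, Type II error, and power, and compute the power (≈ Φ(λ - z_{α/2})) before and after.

Decreasing α from 0.1 to 0.025:
• Type I error rate decreases (α is the Type I rate by definition).
• Critical value moves from z_{α/2} = 1.645 to 2.241, so power = Φ(λ - z_{α/2}) goes from Φ(2.07 - 1.645) = 0.665 to Φ(2.07 - 2.241) = 0.432.
• Type II error rate β = 1 - power therefore increases (0.335 → 0.568).
Appropriate when false positives are costly — here, convicting an innocent person.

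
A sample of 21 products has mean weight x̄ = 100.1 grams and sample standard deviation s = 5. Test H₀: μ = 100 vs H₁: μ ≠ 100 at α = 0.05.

t = (x̄ - μ₀)/(s/√n) = (100.1 - 100)/(5/√21) = 0.092. df = 20, critical t = ±2.086. Fail to reject H₀.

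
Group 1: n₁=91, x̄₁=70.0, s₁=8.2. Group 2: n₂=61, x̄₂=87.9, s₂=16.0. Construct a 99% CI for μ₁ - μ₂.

Difference = -17.9. SE = √(8.2²/91 + 16.0²/61) = 2.222. CI = (-23.62, -12.18)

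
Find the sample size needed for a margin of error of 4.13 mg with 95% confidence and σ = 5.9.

n = (z*σ/E)² = (1.96×5.9/4.13)² = 7.8 → n = 8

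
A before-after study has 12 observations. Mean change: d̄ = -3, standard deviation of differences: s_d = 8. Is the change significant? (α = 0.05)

t = d̄/(s_d/√n) = -3/(8/√12) = -1.299. df = 11, critical t = ±2.201. Fail to reject H₀.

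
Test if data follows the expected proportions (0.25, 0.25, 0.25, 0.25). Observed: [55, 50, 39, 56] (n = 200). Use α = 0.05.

Expected: [50.0, 50.0, 50.0, 50.0]. χ² = 3.64. df = 3, critical = 7.815. Fail to reject H₀.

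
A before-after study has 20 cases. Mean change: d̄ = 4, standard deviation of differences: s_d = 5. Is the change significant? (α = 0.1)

t = d̄/(s_d/√n) = 4/(5/√20) = 3.578. df = 19, critical t = ±1.729. Reject H₀.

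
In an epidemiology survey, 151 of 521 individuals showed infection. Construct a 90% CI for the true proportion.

p̂ = 0.29. CI = p̂ ± z*√(p̂(1-p̂)/n) = (0.257, 0.323)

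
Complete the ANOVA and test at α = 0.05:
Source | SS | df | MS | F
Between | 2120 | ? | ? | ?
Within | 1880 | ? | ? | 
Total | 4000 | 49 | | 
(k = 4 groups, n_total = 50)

df_between = 3, df_within = 46. MS_between = 706.67, MS_within = 40.87. F = 17.291, F_crit ≈ 2.807. Reject H₀.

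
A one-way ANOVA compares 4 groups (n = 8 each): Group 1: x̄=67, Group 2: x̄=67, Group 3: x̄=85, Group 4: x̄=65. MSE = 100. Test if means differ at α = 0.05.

Grand mean = 71.0. SS_between = 2112.0, MS_between = 704.0. F = 7.04, F_crit ≈ 2.947. Reject H₀.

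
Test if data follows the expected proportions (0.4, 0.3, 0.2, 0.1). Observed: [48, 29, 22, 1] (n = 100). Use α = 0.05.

Expected: [40.0, 30.0, 20.0, 10.0]. χ² = 9.933. df = 3, critical = 7.815. Reject H₀.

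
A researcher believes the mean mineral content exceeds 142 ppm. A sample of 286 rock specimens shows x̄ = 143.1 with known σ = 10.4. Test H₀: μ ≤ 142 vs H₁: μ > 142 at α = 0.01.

z = 1.789. Critical value: 2.33. Fail to reject H₀.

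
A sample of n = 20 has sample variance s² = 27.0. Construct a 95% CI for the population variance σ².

df = 19. χ²_{0.025} = 32.852, χ²_{0.975} = 8.907. CI for σ² = ((n-1)s²/χ²_{α/2}, (n-1)s²/χ²_{1-α/2}) = (19·27.0/32.852, 19·27.0/8.907) = (15.62, 57.6)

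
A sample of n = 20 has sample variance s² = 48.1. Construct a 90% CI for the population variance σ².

df = 19. χ²_{0.05} = 30.144, χ²_{0.95} = 10.117. CI for σ² = ((n-1)s²/χ²_{α/2}, (n-1)s²/χ²_{1-α/2}) = (19·48.1/30.144, 19·48.1/10.117) = (30.32, 90.33)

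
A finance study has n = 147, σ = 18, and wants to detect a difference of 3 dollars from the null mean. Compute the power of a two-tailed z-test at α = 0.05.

SE = σ/√n = 18/√147 = 1.485. Non-centrality λ = d/SE = 3/1.485 = 2.021. Power ≈ Φ(λ - z_{α/2}) = Φ(2.021 - 1.96) = Φ(0.061) = 0.524.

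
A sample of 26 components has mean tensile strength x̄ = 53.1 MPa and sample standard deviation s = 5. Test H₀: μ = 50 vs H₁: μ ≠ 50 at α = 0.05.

t = (x̄ - μ₀)/(s/√n) = (53.1 - 50)/(5/√26) = 3.161. df = 25, critical t = ±2.06. Reject H₀.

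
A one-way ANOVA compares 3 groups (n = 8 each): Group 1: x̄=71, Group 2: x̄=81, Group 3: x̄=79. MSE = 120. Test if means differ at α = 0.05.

Grand mean = 77.0. SS_between = 448.0, MS_between = 224.0. F = 1.867, F_crit ≈ 3.467. Fail to reject H₀.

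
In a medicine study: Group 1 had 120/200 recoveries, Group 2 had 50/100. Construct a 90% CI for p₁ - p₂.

p̂₁ = 0.6, p̂₂ = 0.5. Difference = 0.1. CI = (-0.0, 0.2)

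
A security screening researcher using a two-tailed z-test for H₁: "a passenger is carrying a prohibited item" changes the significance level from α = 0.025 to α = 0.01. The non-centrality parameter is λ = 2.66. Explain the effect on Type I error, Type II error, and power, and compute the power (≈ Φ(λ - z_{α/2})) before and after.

Decreasing α from 0.025 to 0.01:
• Type I error rate decreases (α is the Type I rate by definition).
• Critical value moves from z_{α/2} = 2.241 to 2.576, so power = Φ(λ - z_{α/2}) goes from Φ(2.66 - 2.241) = 0.662 to Φ(2.66 - 2.576) = 0.533.
• Type II error rate β = 1 - power therefore increases (0.338 → 0.467).
Appropriate when false positives are costly — here, detaining an innocent passenger — delay and inconvenience.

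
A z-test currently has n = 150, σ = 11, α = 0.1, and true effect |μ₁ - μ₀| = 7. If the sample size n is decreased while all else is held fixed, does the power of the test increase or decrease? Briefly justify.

Power decreases: a smaller n inflates the standard error σ/√n, pulling the sampling distribution under H₁ back toward the critical value.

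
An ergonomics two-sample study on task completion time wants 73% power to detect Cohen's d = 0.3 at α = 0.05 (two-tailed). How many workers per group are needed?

z_{α/2} = 1.96, z_β = Φ⁻¹(0.73) = 0.613. For small effect (d = 0.3): n per group = 2(z_{α/2} + z_β)²/d² = 2(1.96 + 0.613)²/0.3² = 147.1 → 148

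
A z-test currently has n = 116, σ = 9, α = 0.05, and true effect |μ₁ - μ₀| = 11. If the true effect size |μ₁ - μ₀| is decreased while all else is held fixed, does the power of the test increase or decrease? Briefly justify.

Power decreases: a smaller true effect decreases the non-centrality λ = |μ₁ - μ₀|/(σ/√n).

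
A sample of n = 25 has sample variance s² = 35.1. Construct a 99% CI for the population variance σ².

df = 24. χ²_{0.005} = 45.559, χ²_{0.995} = 9.886. CI for σ² = ((n-1)s²/χ²_{α/2}, (n-1)s²/χ²_{1-α/2}) = (24·35.1/45.559, 24·35.1/9.886) = (18.49, 85.21)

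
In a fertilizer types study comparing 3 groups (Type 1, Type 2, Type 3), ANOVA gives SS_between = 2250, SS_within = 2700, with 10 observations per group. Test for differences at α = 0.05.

df_between = 2, df_within = 27. F = MS_between/MS_within = 1125.0/100.0 = 11.25. F_crit ≈ 3.354. Reject H₀. At least one mean differs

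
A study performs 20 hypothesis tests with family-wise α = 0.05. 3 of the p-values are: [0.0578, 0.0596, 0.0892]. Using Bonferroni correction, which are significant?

Bonferroni α = 0.05/20 = 0.0025. None of the given p-values are significant.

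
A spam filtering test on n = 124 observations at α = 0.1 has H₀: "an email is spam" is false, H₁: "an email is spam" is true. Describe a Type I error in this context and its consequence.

Type I error: rejecting H₀ when it is true — concluding that an email is spam when in fact it is not. Consequence: a legitimate email is sent to the spam folder and the user misses it.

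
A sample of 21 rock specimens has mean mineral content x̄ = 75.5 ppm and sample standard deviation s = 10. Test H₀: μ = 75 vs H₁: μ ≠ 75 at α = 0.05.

t = (x̄ - μ₀)/(s/√n) = (75.5 - 75)/(10/√21) = 0.229. df = 20, critical t = ±2.086. Fail to reject H₀.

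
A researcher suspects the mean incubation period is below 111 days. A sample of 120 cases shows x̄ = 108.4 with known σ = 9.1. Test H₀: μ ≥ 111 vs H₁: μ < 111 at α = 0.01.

z = -3.13. Critical value: -2.33. Reject H₀.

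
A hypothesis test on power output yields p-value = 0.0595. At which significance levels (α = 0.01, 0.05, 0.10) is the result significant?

p = 0.0595. Significant at: α = 0.1.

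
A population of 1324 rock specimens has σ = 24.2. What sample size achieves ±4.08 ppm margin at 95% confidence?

Without FPC: n₀ = (1.96×24.2/4.08)² = 135.152. With FPC: n = n₀N/(n₀+N-1) = 122.7 → n = 123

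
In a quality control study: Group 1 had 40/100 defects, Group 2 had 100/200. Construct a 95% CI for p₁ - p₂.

p̂₁ = 0.4, p̂₂ = 0.5. Difference = -0.1. CI = (-0.218, 0.018)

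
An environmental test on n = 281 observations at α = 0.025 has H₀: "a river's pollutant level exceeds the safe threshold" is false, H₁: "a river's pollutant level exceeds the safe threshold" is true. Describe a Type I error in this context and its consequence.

Type I error: rejecting H₀ when it is true — concluding that a river's pollutant level exceeds the safe threshold when in fact it is not. Consequence: shutting down a compliant factory unnecessarily.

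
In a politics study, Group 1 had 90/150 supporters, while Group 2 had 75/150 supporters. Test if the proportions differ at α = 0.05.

p̂₁ = 0.6, p̂₂ = 0.5, pooled p̂ = 0.55. z = 1.741. Critical: ±1.96. Fail to reject H₀.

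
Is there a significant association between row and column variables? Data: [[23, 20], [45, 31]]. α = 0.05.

χ² = 0.367. df = 1, critical = 3.841. Fail to reject H₀. No evidence of dependence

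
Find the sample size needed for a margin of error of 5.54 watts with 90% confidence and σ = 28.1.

n = (z*σ/E)² = (1.645×28.1/5.54)² = 69.6 → n = 70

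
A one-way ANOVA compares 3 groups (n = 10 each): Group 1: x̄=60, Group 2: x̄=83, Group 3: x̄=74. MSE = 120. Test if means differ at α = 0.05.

Grand mean = 72.33. SS_between = 2686.67, MS_between = 1343.33. F = 11.194, F_crit ≈ 3.354. Reject H₀.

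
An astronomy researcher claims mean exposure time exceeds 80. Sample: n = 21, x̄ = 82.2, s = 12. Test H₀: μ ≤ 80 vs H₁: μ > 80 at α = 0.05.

t = (82.2 - 80)/(12/√21) = 0.84, df = 20. Critical t = 1.725. Fail to reject H₀.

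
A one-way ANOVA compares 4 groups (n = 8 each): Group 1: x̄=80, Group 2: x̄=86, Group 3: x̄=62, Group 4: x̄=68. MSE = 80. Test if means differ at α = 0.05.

Grand mean = 74.0. SS_between = 2880.0, MS_between = 960.0. F = 12.0, F_crit ≈ 2.947. Reject H₀.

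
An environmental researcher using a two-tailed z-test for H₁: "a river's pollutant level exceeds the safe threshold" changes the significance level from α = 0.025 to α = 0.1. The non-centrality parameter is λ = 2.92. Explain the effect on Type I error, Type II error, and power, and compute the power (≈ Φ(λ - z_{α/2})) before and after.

Increasing α from 0.025 to 0.1:
• Type I error rate increases (α is the Type I rate by definition).
• Critical value moves from z_{α/2} = 2.241 to 1.645, so power = Φ(λ - z_{α/2}) goes from Φ(2.92 - 2.241) = 0.751 to Φ(2.92 - 1.645) = 0.899.
• Type II error rate β = 1 - power therefore decreases (0.249 → 0.101).
Appropriate when false negatives are costly — here, allowing unsafe pollution to continue.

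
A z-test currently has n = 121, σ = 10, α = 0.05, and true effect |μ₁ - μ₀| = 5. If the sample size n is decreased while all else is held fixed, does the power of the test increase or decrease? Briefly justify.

Power decreases: a smaller n inflates the standard error σ/√n, pulling the sampling distribution under H₁ back toward the critical value.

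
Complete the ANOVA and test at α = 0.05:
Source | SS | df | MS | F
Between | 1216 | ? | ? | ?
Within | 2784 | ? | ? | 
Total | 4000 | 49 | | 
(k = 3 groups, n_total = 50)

df_between = 2, df_within = 47. MS_between = 608.0, MS_within = 59.23. F = 10.264, F_crit ≈ 3.195. Reject H₀.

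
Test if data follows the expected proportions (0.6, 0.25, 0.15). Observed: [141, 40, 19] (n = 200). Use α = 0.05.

Expected: [120.0, 50.0, 30.0]. χ² = 9.708. df = 2, critical = 5.991. Reject H₀.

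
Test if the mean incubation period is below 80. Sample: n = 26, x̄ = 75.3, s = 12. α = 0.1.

t = (75.3 - 80)/(12/√26) = -1.997, df = 25. Critical t = -1.316. Reject H₀.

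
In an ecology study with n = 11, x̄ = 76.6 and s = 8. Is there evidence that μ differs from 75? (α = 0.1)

t = (x̄ - μ₀)/(s/√n) = (76.6 - 75)/(8/√11) = 0.663. df = 10, critical t = ±1.812. Fail to reject H₀.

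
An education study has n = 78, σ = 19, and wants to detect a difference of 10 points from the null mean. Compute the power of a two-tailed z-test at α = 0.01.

SE = σ/√n = 19/√78 = 2.151. Non-centrality λ = d/SE = 10/2.151 = 4.648. Power ≈ Φ(λ - z_{α/2}) = Φ(4.648 - 2.576) = Φ(2.072) = 0.981.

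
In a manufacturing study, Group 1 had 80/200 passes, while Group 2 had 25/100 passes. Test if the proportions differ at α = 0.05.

p̂₁ = 0.4, p̂₂ = 0.25, pooled p̂ = 0.35. z = 2.568. Critical: ±1.96. Reject H₀.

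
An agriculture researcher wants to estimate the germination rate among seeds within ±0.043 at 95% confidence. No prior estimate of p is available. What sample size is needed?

Conservative approach: use p = 0.5 (maximizes p(1-p) = 0.25). n = z²(0.25)/E² = 1.96²×0.25/0.043² = 519.4 → n = 520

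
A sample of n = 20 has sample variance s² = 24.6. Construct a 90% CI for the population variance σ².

df = 19. χ²_{0.05} = 30.144, χ²_{0.95} = 10.117. CI for σ² = ((n-1)s²/χ²_{α/2}, (n-1)s²/χ²_{1-α/2}) = (19·24.6/30.144, 19·24.6/10.117) = (15.51, 46.2)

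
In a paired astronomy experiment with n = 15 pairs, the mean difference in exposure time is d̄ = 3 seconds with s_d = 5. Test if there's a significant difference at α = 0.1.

t = d̄/(s_d/√n) = 3/(5/√15) = 2.324. df = 14, critical t = ±1.761. Reject H₀.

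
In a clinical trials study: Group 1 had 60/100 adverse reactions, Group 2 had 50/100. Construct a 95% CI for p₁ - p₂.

p̂₁ = 0.6, p̂₂ = 0.5. Difference = 0.1. CI = (-0.037, 0.237)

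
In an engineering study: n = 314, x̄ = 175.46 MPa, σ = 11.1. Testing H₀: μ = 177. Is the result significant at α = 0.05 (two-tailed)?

z = (175.46 - 177)/(11.1/√314) = -2.458. Since |z| > 1.96, significant at α = 0.05.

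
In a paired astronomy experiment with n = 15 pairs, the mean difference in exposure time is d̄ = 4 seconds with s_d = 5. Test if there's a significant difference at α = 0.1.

t = d̄/(s_d/√n) = 4/(5/√15) = 3.098. df = 14, critical t = ±1.761. Reject H₀.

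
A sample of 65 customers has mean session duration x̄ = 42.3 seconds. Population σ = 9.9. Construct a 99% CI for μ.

CI = x̄ ± z*(σ/√n) = 42.3 ± 2.576(9.9/√65) = 42.3 ± 3.16 = (39.14, 45.46)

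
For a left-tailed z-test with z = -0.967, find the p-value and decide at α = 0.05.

p = P(Z < -0.967) = Φ(-0.967) ≈ 0.1668. Since p ≥ 0.05, fail to reject H₀ (not significant) at α = 0.05.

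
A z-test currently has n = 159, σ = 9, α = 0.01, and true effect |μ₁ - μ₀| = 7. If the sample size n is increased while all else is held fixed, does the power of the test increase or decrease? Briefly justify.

Power increases: a larger n shrinks the standard error σ/√n, moving the sampling distribution under H₁ further from the critical value.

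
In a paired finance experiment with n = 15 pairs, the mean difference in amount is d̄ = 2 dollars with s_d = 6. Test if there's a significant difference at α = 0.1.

t = d̄/(s_d/√n) = 2/(6/√15) = 1.291. df = 14, critical t = ±1.761. Fail to reject H₀.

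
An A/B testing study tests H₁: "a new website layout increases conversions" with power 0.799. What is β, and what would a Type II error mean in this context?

β = 1 - power = 1 - 0.799 = 0.201. A Type II error is failing to reject H₀ when H₀ is false (false negative) — here, failing to conclude that a new website layout increases conversions when in fact it is true. Consequence: discarding a layout that would have improved conversions — lost revenue.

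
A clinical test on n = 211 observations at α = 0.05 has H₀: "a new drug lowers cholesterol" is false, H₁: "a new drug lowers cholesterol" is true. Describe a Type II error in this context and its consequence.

Type II error: failing to reject H₀ when it is false — concluding that a new drug lowers cholesterol is not supported when in fact it is. Consequence: shelving an effective drug — patients miss out on a treatment that would have helped.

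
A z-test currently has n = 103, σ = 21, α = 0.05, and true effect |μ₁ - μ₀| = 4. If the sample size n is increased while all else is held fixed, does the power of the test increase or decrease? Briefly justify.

Power increases: a larger n shrinks the standard error σ/√n, moving the sampling distribution under H₁ further from the critical value.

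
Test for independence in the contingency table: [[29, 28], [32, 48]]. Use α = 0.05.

χ² = 1.594. df = 1, critical = 3.841. Fail to reject H₀. No evidence of dependence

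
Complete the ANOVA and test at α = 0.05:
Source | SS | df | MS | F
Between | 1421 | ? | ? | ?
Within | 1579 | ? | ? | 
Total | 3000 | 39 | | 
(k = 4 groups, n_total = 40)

df_between = 3, df_within = 36. MS_between = 473.67, MS_within = 43.86. F = 10.799, F_crit ≈ 2.866. Reject H₀.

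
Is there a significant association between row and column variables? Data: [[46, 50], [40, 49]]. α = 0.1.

χ² = 0.164. df = 1, critical = 2.706. Fail to reject H₀. No evidence of dependence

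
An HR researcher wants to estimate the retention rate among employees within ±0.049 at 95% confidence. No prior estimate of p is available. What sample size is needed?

Conservative approach: use p = 0.5 (maximizes p(1-p) = 0.25). n = z²(0.25)/E² = 1.96²×0.25/0.049² = 400.0 → n = 400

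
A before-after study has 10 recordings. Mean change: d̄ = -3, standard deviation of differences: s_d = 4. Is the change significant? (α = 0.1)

t = d̄/(s_d/√n) = -3/(4/√10) = -2.372. df = 9, critical t = ±1.833. Reject H₀.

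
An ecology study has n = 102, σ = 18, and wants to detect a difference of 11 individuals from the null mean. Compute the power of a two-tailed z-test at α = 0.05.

SE = σ/√n = 18/√102 = 1.782. Non-centrality λ = d/SE = 11/1.782 = 6.172. Power ≈ Φ(λ - z_{α/2}) = Φ(6.172 - 1.96) = Φ(4.212) = 1.0.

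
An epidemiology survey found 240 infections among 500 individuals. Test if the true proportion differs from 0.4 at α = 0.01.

p̂ = 0.48, p₀ = 0.4. z = (p̂ - p₀)/√(p₀(1-p₀)/n) = 3.651. Critical: ±2.576. Reject H₀.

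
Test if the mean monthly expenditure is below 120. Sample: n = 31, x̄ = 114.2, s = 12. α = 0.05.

t = (114.2 - 120)/(12/√31) = -2.691, df = 30. Critical t = -1.697. Reject H₀.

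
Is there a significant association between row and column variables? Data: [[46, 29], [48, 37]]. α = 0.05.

χ² = 0.389. df = 1, critical = 3.841. Fail to reject H₀. No evidence of dependence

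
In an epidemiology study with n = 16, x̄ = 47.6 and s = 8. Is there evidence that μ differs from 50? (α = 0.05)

t = (x̄ - μ₀)/(s/√n) = (47.6 - 50)/(8/√16) = -1.2. df = 15, critical t = ±2.131. Fail to reject H₀.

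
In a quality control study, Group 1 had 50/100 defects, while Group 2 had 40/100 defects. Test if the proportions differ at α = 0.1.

p̂₁ = 0.5, p̂₂ = 0.4, pooled p̂ = 0.45. z = 1.421. Critical: ±1.645. Fail to reject H₀.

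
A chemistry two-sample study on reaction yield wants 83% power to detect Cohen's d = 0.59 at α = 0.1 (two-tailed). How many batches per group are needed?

z_{α/2} = 1.645, z_β = Φ⁻¹(0.83) = 0.954. For medium effect (d = 0.59): n per group = 2(z_{α/2} + z_β)²/d² = 2(1.645 + 0.954)²/0.59² = 38.8 → 39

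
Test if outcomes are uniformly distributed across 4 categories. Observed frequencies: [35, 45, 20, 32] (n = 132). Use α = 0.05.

Expected = 33 each. χ² = Σ(O-E)²/E = 9.636. df = 3, critical value = 7.815. Reject H₀.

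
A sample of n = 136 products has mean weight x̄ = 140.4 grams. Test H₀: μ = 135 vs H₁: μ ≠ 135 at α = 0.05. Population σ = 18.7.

z = (x̄ - μ₀)/(σ/√n) = (140.4 - 135)/(18.7/√136) = 3.368. Critical value: ±1.96. Since |3.368| > 1.96, Reject H₀.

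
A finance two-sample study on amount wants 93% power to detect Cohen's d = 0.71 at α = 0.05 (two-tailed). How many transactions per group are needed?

z_{α/2} = 1.96, z_β = Φ⁻¹(0.93) = 1.476. For medium effect (d = 0.71): n per group = 2(z_{α/2} + z_β)²/d² = 2(1.96 + 1.476)²/0.71² = 46.8 → 47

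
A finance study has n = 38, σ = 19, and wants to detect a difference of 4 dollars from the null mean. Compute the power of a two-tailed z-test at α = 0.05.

SE = σ/√n = 19/√38 = 3.082. Non-centrality λ = d/SE = 4/3.082 = 1.298. Power ≈ Φ(λ - z_{α/2}) = Φ(1.298 - 1.96) = Φ(-0.662) = 0.254.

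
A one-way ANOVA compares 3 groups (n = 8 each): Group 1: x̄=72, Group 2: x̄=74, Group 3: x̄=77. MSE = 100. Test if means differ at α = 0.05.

Grand mean = 74.33. SS_between = 101.33, MS_between = 50.67. F = 0.507, F_crit ≈ 3.467. Fail to reject H₀.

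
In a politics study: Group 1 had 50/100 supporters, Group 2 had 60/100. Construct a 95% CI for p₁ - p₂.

p̂₁ = 0.5, p̂₂ = 0.6. Difference = -0.1. CI = (-0.237, 0.037)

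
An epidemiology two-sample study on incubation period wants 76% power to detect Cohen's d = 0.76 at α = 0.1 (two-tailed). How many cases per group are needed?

z_{α/2} = 1.645, z_β = Φ⁻¹(0.76) = 0.706. For medium effect (d = 0.76): n per group = 2(z_{α/2} + z_β)²/d² = 2(1.645 + 0.706)²/0.76² = 19.1 → 20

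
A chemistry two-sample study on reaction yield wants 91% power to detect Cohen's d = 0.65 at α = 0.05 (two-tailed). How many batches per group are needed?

z_{α/2} = 1.96, z_β = Φ⁻¹(0.91) = 1.341. For medium effect (d = 0.65): n per group = 2(z_{α/2} + z_β)²/d² = 2(1.96 + 1.341)²/0.65² = 51.6 → 52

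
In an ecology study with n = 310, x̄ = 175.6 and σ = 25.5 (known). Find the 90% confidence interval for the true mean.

CI = x̄ ± z*(σ/√n) = 175.6 ± 1.645(25.5/√310) = 175.6 ± 2.38 = (173.22, 177.98)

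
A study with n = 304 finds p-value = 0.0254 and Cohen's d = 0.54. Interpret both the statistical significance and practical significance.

Statistically significant (p = 0.0254 < 0.05). Cohen's d = 0.54 indicates a medium effect size. Both statistical and practical significance should be considered.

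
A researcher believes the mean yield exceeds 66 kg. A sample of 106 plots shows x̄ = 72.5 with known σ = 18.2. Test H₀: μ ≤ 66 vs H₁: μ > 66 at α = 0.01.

z = 3.677. Critical value: 2.33. Reject H₀.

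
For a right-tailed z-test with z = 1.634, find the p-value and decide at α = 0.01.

p = P(Z > 1.634) = 1 - Φ(1.634) ≈ 0.0511. Since p ≥ 0.01, fail to reject H₀ (not significant) at α = 0.01.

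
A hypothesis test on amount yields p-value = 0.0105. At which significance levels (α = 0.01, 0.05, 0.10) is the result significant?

p = 0.0105. Significant at: α = 0.05, 0.1.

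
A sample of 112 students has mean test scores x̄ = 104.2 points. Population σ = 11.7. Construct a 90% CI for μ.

CI = x̄ ± z*(σ/√n) = 104.2 ± 1.645(11.7/√112) = 104.2 ± 1.82 = (102.38, 106.02)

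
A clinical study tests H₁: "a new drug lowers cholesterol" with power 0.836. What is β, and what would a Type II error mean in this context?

β = 1 - power = 1 - 0.836 = 0.164. A Type II error is failing to reject H₀ when H₀ is false (false negative) — here, failing to conclude that a new drug lowers cholesterol when in fact it is true. Consequence: shelving an effective drug — patients miss out on a treatment that would have helped.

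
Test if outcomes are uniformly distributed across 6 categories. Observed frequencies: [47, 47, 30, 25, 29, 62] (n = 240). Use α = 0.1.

Expected = 40 each. χ² = Σ(O-E)²/E = 25.7. df = 5, critical value = 9.236. Reject H₀.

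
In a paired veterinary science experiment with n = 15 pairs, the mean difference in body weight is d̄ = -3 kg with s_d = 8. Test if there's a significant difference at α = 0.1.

t = d̄/(s_d/√n) = -3/(8/√15) = -1.452. df = 14, critical t = ±1.761. Fail to reject H₀.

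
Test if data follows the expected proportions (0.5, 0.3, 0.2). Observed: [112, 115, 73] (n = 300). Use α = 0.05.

Expected: [150.0, 90.0, 60.0]. χ² = 19.388. df = 2, critical = 5.991. Reject H₀.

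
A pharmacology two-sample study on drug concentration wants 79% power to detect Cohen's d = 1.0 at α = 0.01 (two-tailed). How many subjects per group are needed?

z_{α/2} = 2.576, z_β = Φ⁻¹(0.79) = 0.806. For large effect (d = 1.0): n per group = 2(z_{α/2} + z_β)²/d² = 2(2.576 + 0.806)²/1.0² = 22.9 → 23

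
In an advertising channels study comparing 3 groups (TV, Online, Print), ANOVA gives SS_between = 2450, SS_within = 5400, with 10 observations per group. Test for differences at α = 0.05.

df_between = 2, df_within = 27. F = MS_between/MS_within = 1225.0/200.0 = 6.125. F_crit ≈ 3.354. Reject H₀. At least one mean differs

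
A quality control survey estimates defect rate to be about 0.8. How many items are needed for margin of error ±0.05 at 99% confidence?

n = z²p(1-p)/E² = 2.576²×0.8×0.2/0.05² = 424.7 → n = 425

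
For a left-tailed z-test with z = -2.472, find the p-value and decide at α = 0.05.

p = P(Z < -2.472) = Φ(-2.472) ≈ 0.0067. Since p < 0.05, reject H₀ (significant) at α = 0.05.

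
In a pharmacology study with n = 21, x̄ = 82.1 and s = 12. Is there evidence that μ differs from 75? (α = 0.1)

t = (x̄ - μ₀)/(s/√n) = (82.1 - 75)/(12/√21) = 2.711. df = 20, critical t = ±1.725. Reject H₀.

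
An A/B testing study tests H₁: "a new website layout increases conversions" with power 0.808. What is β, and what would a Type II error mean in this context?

β = 1 - power = 1 - 0.808 = 0.192. A Type II error is failing to reject H₀ when H₀ is false (false negative) — here, failing to conclude that a new website layout increases conversions when in fact it is true. Consequence: discarding a layout that would have improved conversions — lost revenue.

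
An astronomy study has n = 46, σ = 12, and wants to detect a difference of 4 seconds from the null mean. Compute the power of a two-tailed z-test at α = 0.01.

SE = σ/√n = 12/√46 = 1.769. Non-centrality λ = d/SE = 4/1.769 = 2.261. Power ≈ Φ(λ - z_{α/2}) = Φ(2.261 - 2.576) = Φ(-0.315) = 0.376.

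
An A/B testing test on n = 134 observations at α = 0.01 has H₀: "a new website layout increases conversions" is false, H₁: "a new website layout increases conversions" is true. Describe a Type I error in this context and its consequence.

Type I error: rejecting H₀ when it is true — concluding that a new website layout increases conversions when in fact it is not. Consequence: rolling out a layout that doesn't actually help — wasted engineering effort.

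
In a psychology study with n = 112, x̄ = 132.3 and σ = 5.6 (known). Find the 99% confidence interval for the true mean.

CI = x̄ ± z*(σ/√n) = 132.3 ± 2.576(5.6/√112) = 132.3 ± 1.36 = (130.94, 133.66)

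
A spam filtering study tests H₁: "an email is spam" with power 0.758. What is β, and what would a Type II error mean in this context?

β = 1 - power = 1 - 0.758 = 0.242. A Type II error is failing to reject H₀ when H₀ is false (false negative) — here, failing to conclude that an email is spam when in fact it is true. Consequence: a spam email lands in the inbox.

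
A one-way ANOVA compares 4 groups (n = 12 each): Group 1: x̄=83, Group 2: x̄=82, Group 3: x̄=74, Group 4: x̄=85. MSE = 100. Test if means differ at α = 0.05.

Grand mean = 81.0. SS_between = 840.0, MS_between = 280.0. F = 2.8, F_crit ≈ 2.816. Fail to reject H₀.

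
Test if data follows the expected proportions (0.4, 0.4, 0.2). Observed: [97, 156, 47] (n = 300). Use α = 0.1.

Expected: [120.0, 120.0, 60.0]. χ² = 18.025. df = 2, critical = 4.605. Reject H₀.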